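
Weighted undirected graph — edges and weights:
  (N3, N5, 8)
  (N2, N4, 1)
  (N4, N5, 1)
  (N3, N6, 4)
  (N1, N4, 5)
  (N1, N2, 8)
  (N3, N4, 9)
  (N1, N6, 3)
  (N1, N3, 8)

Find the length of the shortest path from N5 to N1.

6

A few of the N5→N1 routes:
N5 → N3 → N6 → N1: 8 + 4 + 3 = 15
N5 → N4 → N3 → N1: 1 + 9 + 8 = 18
N5 → N4 → N3 → N6 → N1: 1 + 9 + 4 + 3 = 17
N5 → N3 → N1: 8 + 8 = 16
N5 → N4 → N2 → N1: 1 + 1 + 8 = 10
N5 → N4 → N1: 1 + 5 = 6
Shortest: 6.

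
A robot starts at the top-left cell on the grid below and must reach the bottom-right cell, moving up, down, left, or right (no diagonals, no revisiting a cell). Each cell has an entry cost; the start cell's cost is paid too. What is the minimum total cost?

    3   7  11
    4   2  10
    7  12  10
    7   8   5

Path [0,0]→[1,0]→[1,1]→[1,2]→[2,2]→[3,2]: 3 + 4 + 2 + 10 + 10 + 5 = 34.

34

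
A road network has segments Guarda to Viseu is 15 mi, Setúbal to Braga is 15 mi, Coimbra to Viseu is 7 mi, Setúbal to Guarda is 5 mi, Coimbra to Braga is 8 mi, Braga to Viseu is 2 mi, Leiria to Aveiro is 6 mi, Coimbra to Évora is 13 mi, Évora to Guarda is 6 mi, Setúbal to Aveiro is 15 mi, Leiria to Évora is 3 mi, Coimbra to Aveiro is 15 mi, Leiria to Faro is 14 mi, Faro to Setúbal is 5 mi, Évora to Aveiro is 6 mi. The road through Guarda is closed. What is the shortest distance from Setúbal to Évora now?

21

Checking several routes:
Setúbal -> Aveiro -> Évora: 15 + 6 = 21
Setúbal -> Braga -> Coimbra -> Évora: 15 + 8 + 13 = 36
Setúbal -> Faro -> Leiria -> Aveiro -> Évora: 5 + 14 + 6 + 6 = 31
Setúbal -> Aveiro -> Leiria -> Évora: 15 + 6 + 3 = 24
Setúbal -> Faro -> Leiria -> Évora: 5 + 14 + 3 = 22
The minimum is 21 mi.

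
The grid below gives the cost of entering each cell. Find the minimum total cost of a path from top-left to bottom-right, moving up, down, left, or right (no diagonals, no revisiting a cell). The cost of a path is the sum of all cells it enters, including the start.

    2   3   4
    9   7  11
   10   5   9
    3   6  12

35

Cheapest: (0,0) → (0,1) → (1,1) → (2,1) → (3,1) → (3,2)
  2 + 3 + 7 + 5 + 6 + 12 = 35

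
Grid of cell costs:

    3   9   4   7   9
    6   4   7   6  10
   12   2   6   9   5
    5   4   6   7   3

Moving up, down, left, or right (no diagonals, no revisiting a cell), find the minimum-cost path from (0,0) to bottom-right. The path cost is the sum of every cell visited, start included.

35

Best path: [0,0] [1,0] [1,1] [2,1] [3,1] [3,2] [3,3] [3,4]
Cost: 3 + 6 + 4 + 2 + 4 + 6 + 7 + 3 = 35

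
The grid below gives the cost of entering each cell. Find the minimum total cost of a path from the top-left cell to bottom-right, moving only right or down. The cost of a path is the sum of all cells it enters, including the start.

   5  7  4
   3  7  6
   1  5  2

Take [0,0] [1,0] [2,0] [2,1] [2,2] for a total of 5 + 3 + 1 + 5 + 2 = 16.
For comparison, the top-then-right route costs 24.

16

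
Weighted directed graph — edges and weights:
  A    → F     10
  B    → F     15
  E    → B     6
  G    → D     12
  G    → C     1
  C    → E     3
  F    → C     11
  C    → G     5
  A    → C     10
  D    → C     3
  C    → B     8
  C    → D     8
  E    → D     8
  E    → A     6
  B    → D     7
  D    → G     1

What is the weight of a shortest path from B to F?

15

Paths from B to F:
B → D → C → E → A → F: 7 + 3 + 3 + 6 + 10 = 29
B → F: 15
B → D → G → C → E → A → F: 7 + 1 + 1 + 3 + 6 + 10 = 28
The minimum is 15.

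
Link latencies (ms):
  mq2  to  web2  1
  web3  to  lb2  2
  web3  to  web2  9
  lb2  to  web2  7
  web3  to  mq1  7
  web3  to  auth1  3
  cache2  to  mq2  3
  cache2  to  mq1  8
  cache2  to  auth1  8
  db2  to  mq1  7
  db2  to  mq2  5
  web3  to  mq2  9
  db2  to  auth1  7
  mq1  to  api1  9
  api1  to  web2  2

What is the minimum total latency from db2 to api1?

8

Comparing a few candidate routes:
db2→mq1→api1: 7 + 9 = 16
db2→mq2→web2→api1: 5 + 1 + 2 = 8
db2→auth1→web3→web2→api1: 7 + 3 + 9 + 2 = 21
db2→auth1→cache2→mq2→web2→api1: 7 + 8 + 3 + 1 + 2 = 21
The minimum is 8 ms.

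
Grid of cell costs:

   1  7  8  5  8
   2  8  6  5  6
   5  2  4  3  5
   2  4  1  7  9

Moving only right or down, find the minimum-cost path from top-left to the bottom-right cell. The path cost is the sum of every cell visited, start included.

31

One optimal route is (0,0) (1,0) (2,0) (2,1) (2,2) (2,3) (2,4) (3,4).
Its cost is 1 + 2 + 5 + 2 + 4 + 3 + 5 + 9 = 31.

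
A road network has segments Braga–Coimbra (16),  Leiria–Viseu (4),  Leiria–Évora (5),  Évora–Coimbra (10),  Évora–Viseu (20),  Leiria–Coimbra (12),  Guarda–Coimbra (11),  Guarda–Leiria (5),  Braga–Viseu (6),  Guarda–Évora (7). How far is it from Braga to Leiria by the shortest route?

10

A few of the Braga→Leiria routes:
Braga -> Coimbra -> Évora -> Leiria: 16 + 10 + 5 = 31
Braga -> Viseu -> Évora -> Leiria: 6 + 20 + 5 = 31
Braga -> Coimbra -> Guarda -> Leiria: 16 + 11 + 5 = 32
Braga -> Coimbra -> Leiria: 16 + 12 = 28
Braga -> Viseu -> Leiria: 6 + 4 = 10
Shortest: 10 km.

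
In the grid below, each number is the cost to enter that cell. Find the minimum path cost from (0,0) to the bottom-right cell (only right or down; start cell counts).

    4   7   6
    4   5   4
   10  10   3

20

Path [0,0] -> [1,0] -> [1,1] -> [1,2] -> [2,2]: 4 + 4 + 5 + 4 + 3 = 20.
(Top row then right column would cost 24.)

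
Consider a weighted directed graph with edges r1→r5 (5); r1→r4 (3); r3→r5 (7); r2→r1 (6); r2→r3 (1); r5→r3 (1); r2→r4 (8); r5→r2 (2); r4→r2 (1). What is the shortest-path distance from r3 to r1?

15

Routes from r3 to r1:
r3-r5-r2-r1: 7 + 2 + 6 = 15
Best route has total 15.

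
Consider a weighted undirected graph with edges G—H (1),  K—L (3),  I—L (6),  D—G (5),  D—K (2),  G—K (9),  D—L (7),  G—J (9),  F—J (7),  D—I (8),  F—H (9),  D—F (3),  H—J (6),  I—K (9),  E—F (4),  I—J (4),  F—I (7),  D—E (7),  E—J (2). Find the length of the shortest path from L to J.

A few of the L→J routes:
L→K→D→F→J: 3 + 2 + 3 + 7 = 15
L→K→D→E→J: 3 + 2 + 7 + 2 = 14
L→D→E→J: 7 + 7 + 2 = 16
L→K→D→F→E→J: 3 + 2 + 3 + 4 + 2 = 14
L→I→J: 6 + 4 = 10
L→D→F→E→J: 7 + 3 + 4 + 2 = 16
The minimum is 10.

10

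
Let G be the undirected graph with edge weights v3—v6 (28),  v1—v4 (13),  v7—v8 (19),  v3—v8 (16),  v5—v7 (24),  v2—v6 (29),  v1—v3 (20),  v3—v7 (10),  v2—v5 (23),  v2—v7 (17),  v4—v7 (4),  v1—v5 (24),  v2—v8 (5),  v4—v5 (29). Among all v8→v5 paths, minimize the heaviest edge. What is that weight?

23

Some routes from v8 to v5:
v8 - v3 - v1 - v4 - v7 - v5: max(16, 20, 13, 4, 24) = 24
v8 - v3 - v7 - v2 - v5: max(16, 10, 17, 23) = 23
v8 - v3 - v1 - v4 - v7 - v2 - v5: max(16, 20, 13, 4, 17, 23) = 23
v8 - v7 - v2 - v5: max(19, 17, 23) = 23
v8 - v2 - v5: max(5, 23) = 23
Best route has worst link 23.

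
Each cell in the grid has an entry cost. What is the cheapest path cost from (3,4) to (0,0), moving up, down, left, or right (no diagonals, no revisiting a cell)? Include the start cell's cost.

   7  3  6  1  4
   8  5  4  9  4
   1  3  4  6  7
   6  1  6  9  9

41

Cheapest: (3,4) → (2,4) → (1,4) → (0,4) → (0,3) → (0,2) → (0,1) → (0,0)
  9 + 7 + 4 + 4 + 1 + 6 + 3 + 7 = 41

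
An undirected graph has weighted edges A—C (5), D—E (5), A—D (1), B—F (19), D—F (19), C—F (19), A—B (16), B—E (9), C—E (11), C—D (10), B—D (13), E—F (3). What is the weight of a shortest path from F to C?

Some routes from F to C:
F-E-D-A-C: 3 + 5 + 1 + 5 = 14
F-E-C: 3 + 11 = 14
F-E-D-C: 3 + 5 + 10 = 18
Shortest: 14.

14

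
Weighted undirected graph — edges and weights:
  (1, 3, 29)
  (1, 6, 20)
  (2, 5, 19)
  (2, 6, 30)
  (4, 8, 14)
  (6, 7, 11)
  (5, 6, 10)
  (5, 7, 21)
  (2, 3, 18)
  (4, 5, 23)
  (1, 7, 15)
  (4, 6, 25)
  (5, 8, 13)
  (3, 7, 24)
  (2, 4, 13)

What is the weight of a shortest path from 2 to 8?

A few of the 2→8 routes:
2 → 4 → 6 → 5 → 8: 13 + 25 + 10 + 13 = 61
2 → 5 → 8: 19 + 13 = 32
2 → 6 → 5 → 8: 30 + 10 + 13 = 53
2 → 4 → 5 → 8: 13 + 23 + 13 = 49
2 → 5 → 4 → 8: 19 + 23 + 14 = 56
2 → 4 → 8: 13 + 14 = 27
Best route has total 27.

27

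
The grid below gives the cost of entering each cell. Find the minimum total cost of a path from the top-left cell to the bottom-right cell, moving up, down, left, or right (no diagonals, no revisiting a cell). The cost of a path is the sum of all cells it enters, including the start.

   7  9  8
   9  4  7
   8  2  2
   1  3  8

32

Path (0,0) -> (0,1) -> (1,1) -> (2,1) -> (2,2) -> (3,2): 7 + 9 + 4 + 2 + 2 + 8 = 32.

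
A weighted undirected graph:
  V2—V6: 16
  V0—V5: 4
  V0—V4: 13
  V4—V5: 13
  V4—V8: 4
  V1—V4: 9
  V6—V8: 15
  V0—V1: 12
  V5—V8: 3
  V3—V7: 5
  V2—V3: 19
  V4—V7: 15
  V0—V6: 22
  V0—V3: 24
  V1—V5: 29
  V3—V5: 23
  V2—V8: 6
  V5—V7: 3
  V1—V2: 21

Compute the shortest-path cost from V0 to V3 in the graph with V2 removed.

A few of the V0→V3 routes:
V0-V5-V3: 4 + 23 = 27
V0-V4-V7-V3: 13 + 15 + 5 = 33
V0-V5-V8-V4-V7-V3: 4 + 3 + 4 + 15 + 5 = 31
V0-V4-V8-V5-V7-V3: 13 + 4 + 3 + 3 + 5 = 28
V0-V3: 24
V0-V5-V7-V3: 4 + 3 + 5 = 12
The minimum is 12.

12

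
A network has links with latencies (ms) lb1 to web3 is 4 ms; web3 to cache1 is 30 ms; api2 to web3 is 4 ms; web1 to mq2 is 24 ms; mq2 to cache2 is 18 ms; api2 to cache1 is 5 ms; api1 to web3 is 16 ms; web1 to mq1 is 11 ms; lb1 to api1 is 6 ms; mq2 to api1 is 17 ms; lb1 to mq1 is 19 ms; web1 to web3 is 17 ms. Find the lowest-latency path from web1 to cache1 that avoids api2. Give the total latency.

47

Comparing a few candidate routes:
web1-web3-cache1: 17 + 30 = 47
web1-mq2-api1-lb1-web3-cache1: 24 + 17 + 6 + 4 + 30 = 81
web1-mq1-lb1-web3-cache1: 11 + 19 + 4 + 30 = 64
Best route has total 47 ms.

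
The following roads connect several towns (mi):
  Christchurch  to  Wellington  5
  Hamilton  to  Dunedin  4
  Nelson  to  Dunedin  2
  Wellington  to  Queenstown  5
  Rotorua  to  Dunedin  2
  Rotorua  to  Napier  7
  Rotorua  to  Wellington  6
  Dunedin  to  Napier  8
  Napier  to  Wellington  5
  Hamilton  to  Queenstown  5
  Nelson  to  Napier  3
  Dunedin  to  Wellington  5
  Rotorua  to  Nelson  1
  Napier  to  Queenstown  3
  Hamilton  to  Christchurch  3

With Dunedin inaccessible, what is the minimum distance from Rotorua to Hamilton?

12

A few of the Rotorua→Hamilton routes:
Rotorua→Wellington→Christchurch→Hamilton: 6 + 5 + 3 = 14
Rotorua→Wellington→Queenstown→Hamilton: 6 + 5 + 5 = 16
Rotorua→Nelson→Napier→Queenstown→Hamilton: 1 + 3 + 3 + 5 = 12
Rotorua→Nelson→Napier→Wellington→Christchurch→Hamilton: 1 + 3 + 5 + 5 + 3 = 17
Rotorua→Napier→Queenstown→Hamilton: 7 + 3 + 5 = 15
Shortest: 12 mi.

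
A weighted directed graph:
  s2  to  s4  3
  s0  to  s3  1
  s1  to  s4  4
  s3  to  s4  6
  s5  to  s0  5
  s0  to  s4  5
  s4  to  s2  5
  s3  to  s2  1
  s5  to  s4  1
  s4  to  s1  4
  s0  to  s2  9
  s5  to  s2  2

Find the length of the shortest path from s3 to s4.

4

Candidate routes:
s3 - s4: 6
s3 - s2 - s4: 1 + 3 = 4
The minimum is 4.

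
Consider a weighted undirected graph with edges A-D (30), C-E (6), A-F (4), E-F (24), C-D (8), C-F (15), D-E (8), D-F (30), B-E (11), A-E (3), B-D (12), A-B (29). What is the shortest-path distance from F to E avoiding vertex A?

Comparing a few candidate routes:
F → D → C → E: 30 + 8 + 6 = 44
F → C → E: 15 + 6 = 21
F → C → D → E: 15 + 8 + 8 = 31
F → D → E: 30 + 8 = 38
F → E: 24
Shortest: 21.

21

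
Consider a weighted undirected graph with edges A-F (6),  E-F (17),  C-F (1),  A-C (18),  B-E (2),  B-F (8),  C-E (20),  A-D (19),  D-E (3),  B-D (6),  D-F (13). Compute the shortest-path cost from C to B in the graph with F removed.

22

Routes from C to B avoiding F:
C→A→D→B: 18 + 19 + 6 = 43
C→E→D→B: 20 + 3 + 6 = 29
C→A→D→E→B: 18 + 19 + 3 + 2 = 42
C→E→B: 20 + 2 = 22
Best route has total 22.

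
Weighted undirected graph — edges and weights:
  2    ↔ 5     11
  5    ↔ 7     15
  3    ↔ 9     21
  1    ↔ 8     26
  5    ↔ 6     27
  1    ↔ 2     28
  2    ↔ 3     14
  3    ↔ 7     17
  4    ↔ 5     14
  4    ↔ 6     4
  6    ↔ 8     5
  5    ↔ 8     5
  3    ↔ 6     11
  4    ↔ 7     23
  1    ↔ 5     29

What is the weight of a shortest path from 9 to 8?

37

Some routes from 9 to 8:
9-3-6-4-5-8: 21 + 11 + 4 + 14 + 5 = 55
9-3-2-5-8: 21 + 14 + 11 + 5 = 51
9-3-6-8: 21 + 11 + 5 = 37
9-3-7-5-8: 21 + 17 + 15 + 5 = 58
Shortest: 37.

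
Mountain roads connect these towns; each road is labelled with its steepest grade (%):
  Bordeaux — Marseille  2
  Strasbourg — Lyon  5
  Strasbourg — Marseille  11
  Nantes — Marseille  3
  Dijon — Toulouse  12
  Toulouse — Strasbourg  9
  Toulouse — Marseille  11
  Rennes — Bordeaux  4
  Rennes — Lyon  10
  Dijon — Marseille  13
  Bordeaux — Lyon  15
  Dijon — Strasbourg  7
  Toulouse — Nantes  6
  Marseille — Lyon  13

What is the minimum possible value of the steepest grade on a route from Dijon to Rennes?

Some routes from Dijon to Rennes:
Dijon→Strasbourg→Lyon→Rennes: max(7, 5, 10) = 10
Dijon→Strasbourg→Marseille→Bordeaux→Rennes: max(7, 11, 2, 4) = 11
Dijon→Strasbourg→Toulouse→Nantes→Marseille→Bordeaux→Rennes: max(7, 9, 6, 3, 2, 4) = 9
Dijon→Strasbourg→Toulouse→Marseille→Bordeaux→Rennes: max(7, 9, 11, 2, 4) = 11
Smallest bottleneck: 9%.

9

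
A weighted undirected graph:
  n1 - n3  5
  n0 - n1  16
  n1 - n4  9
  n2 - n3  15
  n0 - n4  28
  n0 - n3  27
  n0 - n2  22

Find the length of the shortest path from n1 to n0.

Routes from n1 to n0:
n1-n4-n0: 9 + 28 = 37
n1-n0: 16
n1-n3-n0: 5 + 27 = 32
n1-n3-n2-n0: 5 + 15 + 22 = 42
Best route has total 16.

16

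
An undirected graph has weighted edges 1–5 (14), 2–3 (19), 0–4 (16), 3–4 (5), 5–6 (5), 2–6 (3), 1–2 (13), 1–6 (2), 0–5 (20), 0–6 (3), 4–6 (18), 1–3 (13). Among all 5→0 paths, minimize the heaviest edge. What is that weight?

Comparing a few candidate routes:
5-1-6-0: max(14, 2, 3) = 14
5-6-2-1-3-4-0: max(5, 3, 13, 13, 5, 16) = 16
5-6-0: max(5, 3) = 5
5-1-2-6-0: max(14, 13, 3, 3) = 14
5-1-3-4-0: max(14, 13, 5, 16) = 16
Smallest bottleneck: 5.

5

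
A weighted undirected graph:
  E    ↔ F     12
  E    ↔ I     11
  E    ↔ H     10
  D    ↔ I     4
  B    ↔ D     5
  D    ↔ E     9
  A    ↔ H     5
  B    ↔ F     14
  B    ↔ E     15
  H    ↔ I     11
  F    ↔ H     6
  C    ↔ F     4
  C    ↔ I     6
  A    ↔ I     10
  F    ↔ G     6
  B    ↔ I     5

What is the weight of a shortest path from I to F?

Comparing a few candidate routes:
I-C-F: 6 + 4 = 10
I-H-F: 11 + 6 = 17
I-B-F: 5 + 14 = 19
The minimum is 10.

10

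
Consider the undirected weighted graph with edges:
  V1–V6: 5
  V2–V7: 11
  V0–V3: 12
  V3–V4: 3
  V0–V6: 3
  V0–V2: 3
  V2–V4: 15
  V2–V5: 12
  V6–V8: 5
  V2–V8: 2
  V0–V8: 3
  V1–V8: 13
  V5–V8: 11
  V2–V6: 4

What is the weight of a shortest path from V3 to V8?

Some routes from V3 to V8:
V3 - V0 - V6 - V8: 12 + 3 + 5 = 20
V3 - V0 - V2 - V8: 12 + 3 + 2 = 17
V3 - V0 - V6 - V2 - V8: 12 + 3 + 4 + 2 = 21
V3 - V0 - V2 - V6 - V8: 12 + 3 + 4 + 5 = 24
V3 - V0 - V8: 12 + 3 = 15
V3 - V4 - V2 - V8: 3 + 15 + 2 = 20
Best route has total 15.

15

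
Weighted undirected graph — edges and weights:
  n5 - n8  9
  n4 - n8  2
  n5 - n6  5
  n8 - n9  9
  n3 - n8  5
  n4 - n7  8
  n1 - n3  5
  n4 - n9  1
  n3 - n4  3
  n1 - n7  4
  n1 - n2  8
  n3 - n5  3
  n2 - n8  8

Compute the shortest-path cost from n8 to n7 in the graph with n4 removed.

14

Candidate routes:
n8 → n5 → n3 → n1 → n7: 9 + 3 + 5 + 4 = 21
n8 → n3 → n1 → n7: 5 + 5 + 4 = 14
n8 → n2 → n1 → n7: 8 + 8 + 4 = 20
Best route has total 14.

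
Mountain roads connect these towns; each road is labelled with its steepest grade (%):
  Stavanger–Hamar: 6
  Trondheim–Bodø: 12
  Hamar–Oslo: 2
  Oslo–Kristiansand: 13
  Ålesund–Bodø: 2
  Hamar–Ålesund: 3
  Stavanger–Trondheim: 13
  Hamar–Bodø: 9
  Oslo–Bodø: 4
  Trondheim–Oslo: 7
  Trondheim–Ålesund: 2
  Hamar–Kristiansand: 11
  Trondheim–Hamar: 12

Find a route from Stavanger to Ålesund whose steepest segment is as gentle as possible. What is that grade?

Checking several routes:
Stavanger→Hamar→Bodø→Oslo→Trondheim→Ålesund: max(6, 9, 4, 7, 2) = 9
Stavanger→Hamar→Oslo→Trondheim→Ålesund: max(6, 2, 7, 2) = 7
Stavanger→Hamar→Ålesund: max(6, 3) = 6
Stavanger→Hamar→Oslo→Bodø→Ålesund: max(6, 2, 4, 2) = 6
Stavanger→Hamar→Bodø→Ålesund: max(6, 9, 2) = 9
The minimum achievable maximum is 6%.

6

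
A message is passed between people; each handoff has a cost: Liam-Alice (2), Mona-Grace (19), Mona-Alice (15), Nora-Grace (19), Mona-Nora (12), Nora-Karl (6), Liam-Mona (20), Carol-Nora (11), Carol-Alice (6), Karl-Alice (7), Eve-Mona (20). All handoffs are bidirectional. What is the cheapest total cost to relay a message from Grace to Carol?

Some routes from Grace to Carol:
Grace - Mona - Liam - Alice - Carol: 19 + 20 + 2 + 6 = 47
Grace - Nora - Karl - Alice - Carol: 19 + 6 + 7 + 6 = 38
Grace - Mona - Alice - Carol: 19 + 15 + 6 = 40
Grace - Nora - Carol: 19 + 11 = 30
Grace - Mona - Nora - Carol: 19 + 12 + 11 = 42
Shortest: 30.

30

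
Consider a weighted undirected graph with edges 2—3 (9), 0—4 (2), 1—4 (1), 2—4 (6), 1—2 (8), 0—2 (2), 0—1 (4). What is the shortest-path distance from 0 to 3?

Paths from 0 to 3:
0 -> 4 -> 2 -> 3: 2 + 6 + 9 = 17
0 -> 1 -> 2 -> 3: 4 + 8 + 9 = 21
0 -> 2 -> 3: 2 + 9 = 11
0 -> 4 -> 1 -> 2 -> 3: 2 + 1 + 8 + 9 = 20
0 -> 1 -> 4 -> 2 -> 3: 4 + 1 + 6 + 9 = 20
The minimum is 11.

11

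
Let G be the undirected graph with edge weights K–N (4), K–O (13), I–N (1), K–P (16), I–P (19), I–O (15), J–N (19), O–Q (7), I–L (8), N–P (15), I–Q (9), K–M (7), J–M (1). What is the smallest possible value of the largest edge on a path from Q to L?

9

Comparing a few candidate routes:
Q → O → K → P → N → I → L: max(7, 13, 16, 15, 1, 8) = 16
Q → O → I → L: max(7, 15, 8) = 15
Q → I → L: max(9, 8) = 9
Q → O → K → N → I → L: max(7, 13, 4, 1, 8) = 13
Best route has worst link 9.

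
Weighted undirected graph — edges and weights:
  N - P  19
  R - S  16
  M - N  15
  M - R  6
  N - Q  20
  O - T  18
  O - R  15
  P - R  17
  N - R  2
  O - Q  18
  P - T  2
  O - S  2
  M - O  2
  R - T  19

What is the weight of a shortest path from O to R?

8

Checking several routes:
O → T → R: 18 + 19 = 37
O → M → N → R: 2 + 15 + 2 = 19
O → R: 15
O → M → R: 2 + 6 = 8
O → S → R: 2 + 16 = 18
Best route has total 8.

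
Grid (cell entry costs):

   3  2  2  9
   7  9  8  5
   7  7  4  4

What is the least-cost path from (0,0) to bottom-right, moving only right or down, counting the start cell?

One optimal route is [0,0]→[0,1]→[0,2]→[1,2]→[2,2]→[2,3].
Its cost is 3 + 2 + 2 + 8 + 4 + 4 = 23.

23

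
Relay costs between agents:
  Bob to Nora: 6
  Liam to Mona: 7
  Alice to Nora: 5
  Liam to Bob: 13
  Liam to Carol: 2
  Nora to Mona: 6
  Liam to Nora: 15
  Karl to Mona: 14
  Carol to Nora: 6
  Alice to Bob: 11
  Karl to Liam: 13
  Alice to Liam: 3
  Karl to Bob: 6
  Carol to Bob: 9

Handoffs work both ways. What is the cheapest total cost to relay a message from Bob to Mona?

Some routes from Bob to Mona:
Bob - Nora - Mona: 6 + 6 = 12
Bob - Liam - Mona: 13 + 7 = 20
Bob - Karl - Mona: 6 + 14 = 20
Bob - Carol - Liam - Mona: 9 + 2 + 7 = 18
Shortest: 12.

12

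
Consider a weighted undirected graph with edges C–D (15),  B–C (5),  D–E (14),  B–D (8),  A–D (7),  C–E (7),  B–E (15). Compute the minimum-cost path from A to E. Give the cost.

21

Checking several routes:
A-D-C-E: 7 + 15 + 7 = 29
A-D-B-E: 7 + 8 + 15 = 30
A-D-B-C-E: 7 + 8 + 5 + 7 = 27
A-D-E: 7 + 14 = 21
Best route has total 21.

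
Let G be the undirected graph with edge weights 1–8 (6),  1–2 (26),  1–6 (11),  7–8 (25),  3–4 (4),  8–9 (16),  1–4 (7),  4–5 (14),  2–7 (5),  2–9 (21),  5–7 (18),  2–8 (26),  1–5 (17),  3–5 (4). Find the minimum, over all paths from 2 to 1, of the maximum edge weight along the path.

18

Comparing a few candidate routes:
2-7-5-3-4-1: max(5, 18, 4, 4, 7) = 18
2-9-8-1: max(21, 16, 6) = 21
2-7-5-1: max(5, 18, 17) = 18
2-7-5-4-1: max(5, 18, 14, 7) = 18
The minimum achievable maximum is 18.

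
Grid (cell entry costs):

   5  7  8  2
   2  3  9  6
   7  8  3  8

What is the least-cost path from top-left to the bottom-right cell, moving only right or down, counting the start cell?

Cheapest: (0,0) → (1,0) → (1,1) → (2,1) → (2,2) → (2,3)
  5 + 2 + 3 + 8 + 3 + 8 = 29
For comparison, the top-then-right route costs 36.

29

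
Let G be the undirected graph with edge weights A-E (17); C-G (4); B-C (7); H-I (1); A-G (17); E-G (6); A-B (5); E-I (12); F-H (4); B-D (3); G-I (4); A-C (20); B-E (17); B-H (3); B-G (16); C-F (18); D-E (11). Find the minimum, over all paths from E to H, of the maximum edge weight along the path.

6

A few of the E→H routes:
E→D→B→C→G→I→H: max(11, 3, 7, 4, 4, 1) = 11
E→G→C→B→H: max(6, 4, 7, 3) = 7
E→D→B→H: max(11, 3, 3) = 11
E→G→I→H: max(6, 4, 1) = 6
Smallest bottleneck: 6.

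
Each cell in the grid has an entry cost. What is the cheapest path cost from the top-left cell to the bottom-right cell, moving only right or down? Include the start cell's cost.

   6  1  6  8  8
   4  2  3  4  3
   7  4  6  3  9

28

Best path: r0c0 -> r0c1 -> r1c1 -> r1c2 -> r1c3 -> r1c4 -> r2c4
Cost: 6 + 1 + 2 + 3 + 4 + 3 + 9 = 28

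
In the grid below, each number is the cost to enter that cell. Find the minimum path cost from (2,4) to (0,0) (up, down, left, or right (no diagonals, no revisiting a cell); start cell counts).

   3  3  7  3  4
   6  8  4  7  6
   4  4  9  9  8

34

One optimal route is [2,4] [1,4] [0,4] [0,3] [0,2] [0,1] [0,0].
Its cost is 8 + 6 + 4 + 3 + 7 + 3 + 3 = 34.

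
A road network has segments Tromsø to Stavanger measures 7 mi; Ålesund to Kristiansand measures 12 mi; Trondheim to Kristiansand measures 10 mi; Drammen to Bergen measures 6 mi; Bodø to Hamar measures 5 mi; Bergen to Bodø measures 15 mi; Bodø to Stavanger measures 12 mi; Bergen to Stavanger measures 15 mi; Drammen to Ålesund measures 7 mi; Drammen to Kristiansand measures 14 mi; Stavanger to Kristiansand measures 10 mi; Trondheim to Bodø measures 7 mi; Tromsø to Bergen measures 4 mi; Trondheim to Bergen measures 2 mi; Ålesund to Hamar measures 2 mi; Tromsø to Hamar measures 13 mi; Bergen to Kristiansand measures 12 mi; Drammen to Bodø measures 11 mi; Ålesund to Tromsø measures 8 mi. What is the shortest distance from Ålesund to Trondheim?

A few of the Ålesund→Trondheim routes:
Ålesund - Drammen - Bergen - Trondheim: 7 + 6 + 2 = 15
Ålesund - Hamar - Tromsø - Bergen - Trondheim: 2 + 13 + 4 + 2 = 21
Ålesund - Tromsø - Bergen - Trondheim: 8 + 4 + 2 = 14
Ålesund - Hamar - Bodø - Trondheim: 2 + 5 + 7 = 14
Ålesund - Hamar - Bodø - Bergen - Trondheim: 2 + 5 + 15 + 2 = 24
Ålesund - Kristiansand - Trondheim: 12 + 10 = 22
The minimum is 14 mi.

14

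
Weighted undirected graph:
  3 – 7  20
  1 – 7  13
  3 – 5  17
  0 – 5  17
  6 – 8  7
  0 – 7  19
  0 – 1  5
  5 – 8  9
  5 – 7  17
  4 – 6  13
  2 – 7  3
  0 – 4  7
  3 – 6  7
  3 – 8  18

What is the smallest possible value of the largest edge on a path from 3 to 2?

13

Comparing a few candidate routes:
3 → 6 → 4 → 0 → 5 → 7 → 2: max(7, 13, 7, 17, 17, 3) = 17
3 → 6 → 4 → 0 → 1 → 7 → 2: max(7, 13, 7, 5, 13, 3) = 13
3 → 6 → 8 → 5 → 7 → 2: max(7, 7, 9, 17, 3) = 17
3 → 6 → 8 → 5 → 0 → 1 → 7 → 2: max(7, 7, 9, 17, 5, 13, 3) = 17
The minimum achievable maximum is 13.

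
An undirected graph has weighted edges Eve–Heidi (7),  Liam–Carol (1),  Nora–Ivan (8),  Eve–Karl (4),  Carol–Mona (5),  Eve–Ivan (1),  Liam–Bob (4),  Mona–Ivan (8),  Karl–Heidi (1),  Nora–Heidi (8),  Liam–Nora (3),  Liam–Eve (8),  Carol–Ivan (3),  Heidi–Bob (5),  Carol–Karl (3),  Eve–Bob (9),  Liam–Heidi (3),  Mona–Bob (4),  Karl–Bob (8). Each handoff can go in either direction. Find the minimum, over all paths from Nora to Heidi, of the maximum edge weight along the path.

3

Comparing a few candidate routes:
Nora→Liam→Carol→Mona→Bob→Heidi: max(3, 1, 5, 4, 5) = 5
Nora→Liam→Carol→Karl→Heidi: max(3, 1, 3, 1) = 3
Nora→Liam→Carol→Ivan→Eve→Karl→Heidi: max(3, 1, 3, 1, 4, 1) = 4
Nora→Liam→Heidi: max(3, 3) = 3
Smallest bottleneck: 3.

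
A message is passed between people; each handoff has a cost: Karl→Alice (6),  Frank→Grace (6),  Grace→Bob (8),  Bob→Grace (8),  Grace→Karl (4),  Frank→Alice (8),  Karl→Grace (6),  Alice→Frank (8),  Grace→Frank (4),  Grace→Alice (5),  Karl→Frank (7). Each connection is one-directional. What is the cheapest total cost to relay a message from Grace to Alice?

Candidate routes:
Grace-Frank-Alice: 4 + 8 = 12
Grace-Karl-Frank-Alice: 4 + 7 + 8 = 19
Grace-Karl-Alice: 4 + 6 = 10
Grace-Alice: 5
The minimum is 5.

5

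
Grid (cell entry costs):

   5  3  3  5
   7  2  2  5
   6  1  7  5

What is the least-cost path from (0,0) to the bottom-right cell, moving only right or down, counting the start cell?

22

Cheapest: (0,0) → (0,1) → (1,1) → (1,2) → (1,3) → (2,3)
  5 + 3 + 2 + 2 + 5 + 5 = 22
(Top row then right column would cost 26.)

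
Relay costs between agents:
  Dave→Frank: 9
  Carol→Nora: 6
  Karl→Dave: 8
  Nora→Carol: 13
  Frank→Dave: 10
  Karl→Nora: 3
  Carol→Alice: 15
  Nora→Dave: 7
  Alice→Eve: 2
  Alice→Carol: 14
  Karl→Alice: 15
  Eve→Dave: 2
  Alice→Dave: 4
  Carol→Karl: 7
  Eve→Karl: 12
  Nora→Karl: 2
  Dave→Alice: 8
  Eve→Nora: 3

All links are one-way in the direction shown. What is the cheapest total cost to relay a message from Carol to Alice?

Some routes from Carol to Alice:
Carol→Alice: 15
Carol→Karl→Dave→Alice: 7 + 8 + 8 = 23
Carol→Karl→Alice: 7 + 15 = 22
Carol→Nora→Dave→Alice: 6 + 7 + 8 = 21
The minimum is 15.

15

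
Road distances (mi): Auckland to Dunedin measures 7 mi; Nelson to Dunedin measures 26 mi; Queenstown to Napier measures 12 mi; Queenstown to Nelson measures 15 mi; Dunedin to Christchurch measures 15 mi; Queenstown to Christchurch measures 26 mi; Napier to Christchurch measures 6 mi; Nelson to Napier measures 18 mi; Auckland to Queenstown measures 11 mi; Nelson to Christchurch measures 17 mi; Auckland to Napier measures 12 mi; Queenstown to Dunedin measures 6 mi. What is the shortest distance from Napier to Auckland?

12

Checking several routes:
Napier-Queenstown-Dunedin-Auckland: 12 + 6 + 7 = 25
Napier-Auckland: 12
Napier-Queenstown-Auckland: 12 + 11 = 23
Napier-Christchurch-Dunedin-Auckland: 6 + 15 + 7 = 28
The minimum is 12 mi.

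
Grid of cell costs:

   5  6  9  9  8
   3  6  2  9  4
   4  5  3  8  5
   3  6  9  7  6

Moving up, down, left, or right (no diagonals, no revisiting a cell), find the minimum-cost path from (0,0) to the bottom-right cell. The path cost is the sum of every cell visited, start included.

38

Take [0,0] → [1,0] → [1,1] → [1,2] → [2,2] → [2,3] → [2,4] → [3,4] for a total of 5 + 3 + 6 + 2 + 3 + 8 + 5 + 6 = 38.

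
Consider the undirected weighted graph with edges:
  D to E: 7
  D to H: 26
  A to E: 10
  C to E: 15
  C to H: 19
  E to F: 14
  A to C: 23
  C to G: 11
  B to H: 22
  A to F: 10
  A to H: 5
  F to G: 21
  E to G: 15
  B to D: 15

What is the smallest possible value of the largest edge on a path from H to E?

10

Checking several routes:
H-A-E: max(5, 10) = 10
H-C-G-E: max(19, 11, 15) = 19
H-A-F-E: max(5, 10, 14) = 14
Smallest bottleneck: 10.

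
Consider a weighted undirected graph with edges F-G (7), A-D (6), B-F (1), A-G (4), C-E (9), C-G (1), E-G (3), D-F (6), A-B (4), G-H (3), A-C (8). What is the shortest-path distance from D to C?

11

A few of the D→C routes:
D-A-G-C: 6 + 4 + 1 = 11
D-A-C: 6 + 8 = 14
D-F-B-A-G-C: 6 + 1 + 4 + 4 + 1 = 16
D-F-G-C: 6 + 7 + 1 = 14
The minimum is 11.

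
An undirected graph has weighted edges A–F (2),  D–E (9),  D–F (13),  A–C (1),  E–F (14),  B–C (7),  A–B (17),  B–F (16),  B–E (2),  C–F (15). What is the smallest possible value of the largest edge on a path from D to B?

9

Comparing a few candidate routes:
D -> E -> B: max(9, 2) = 9
D -> E -> F -> A -> C -> B: max(9, 14, 2, 1, 7) = 14
D -> F -> A -> C -> B: max(13, 2, 1, 7) = 13
D -> F -> E -> B: max(13, 14, 2) = 14
Best route has worst link 9.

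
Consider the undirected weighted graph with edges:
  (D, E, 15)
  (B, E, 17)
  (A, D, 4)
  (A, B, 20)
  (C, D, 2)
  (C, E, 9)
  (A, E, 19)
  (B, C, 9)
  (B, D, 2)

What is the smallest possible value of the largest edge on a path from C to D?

2

Checking several routes:
C → E → D: max(9, 15) = 15
C → B → E → D: max(9, 17, 15) = 17
C → D: max(2) = 2
C → B → D: max(9, 2) = 9
C → E → B → D: max(9, 17, 2) = 17
Best route has worst link 2.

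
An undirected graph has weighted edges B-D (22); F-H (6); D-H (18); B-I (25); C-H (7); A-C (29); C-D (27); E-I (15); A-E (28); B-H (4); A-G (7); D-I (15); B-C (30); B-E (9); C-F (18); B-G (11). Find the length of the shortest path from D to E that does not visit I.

31

Checking several routes:
D → B → E: 22 + 9 = 31
D → H → B → E: 18 + 4 + 9 = 31
D → C → H → B → E: 27 + 7 + 4 + 9 = 47
D → C → F → H → B → E: 27 + 18 + 6 + 4 + 9 = 64
Best route has total 31.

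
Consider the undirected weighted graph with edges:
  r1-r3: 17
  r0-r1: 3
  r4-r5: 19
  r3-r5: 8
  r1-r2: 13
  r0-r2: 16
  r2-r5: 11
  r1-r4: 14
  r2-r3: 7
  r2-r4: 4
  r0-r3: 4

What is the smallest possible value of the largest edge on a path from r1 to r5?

Comparing a few candidate routes:
r1-r0-r3-r2-r5: max(3, 4, 7, 11) = 11
r1-r0-r3-r5: max(3, 4, 8) = 8
r1-r2-r5: max(13, 11) = 13
The minimum achievable maximum is 8.

8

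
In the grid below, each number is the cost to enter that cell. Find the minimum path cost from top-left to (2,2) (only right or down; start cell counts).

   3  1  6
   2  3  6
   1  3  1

One optimal route is [0,0]→[1,0]→[2,0]→[2,1]→[2,2].
Its cost is 3 + 2 + 1 + 3 + 1 = 10.
For comparison, the top-then-right route costs 17.

10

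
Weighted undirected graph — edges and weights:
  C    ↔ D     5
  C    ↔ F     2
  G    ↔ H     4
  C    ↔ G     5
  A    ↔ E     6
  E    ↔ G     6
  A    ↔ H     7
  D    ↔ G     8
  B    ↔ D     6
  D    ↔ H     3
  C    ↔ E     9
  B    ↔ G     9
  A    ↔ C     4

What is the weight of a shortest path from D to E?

13

Checking several routes:
D - H - G - E: 3 + 4 + 6 = 13
D - G - E: 8 + 6 = 14
D - C - E: 5 + 9 = 14
Best route has total 13.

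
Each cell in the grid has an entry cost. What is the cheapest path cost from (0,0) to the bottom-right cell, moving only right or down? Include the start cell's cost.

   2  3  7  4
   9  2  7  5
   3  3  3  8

Cheapest: r0c0 r0c1 r1c1 r2c1 r2c2 r2c3
  2 + 3 + 2 + 3 + 3 + 8 = 21
(Top row then right column would cost 29.)

21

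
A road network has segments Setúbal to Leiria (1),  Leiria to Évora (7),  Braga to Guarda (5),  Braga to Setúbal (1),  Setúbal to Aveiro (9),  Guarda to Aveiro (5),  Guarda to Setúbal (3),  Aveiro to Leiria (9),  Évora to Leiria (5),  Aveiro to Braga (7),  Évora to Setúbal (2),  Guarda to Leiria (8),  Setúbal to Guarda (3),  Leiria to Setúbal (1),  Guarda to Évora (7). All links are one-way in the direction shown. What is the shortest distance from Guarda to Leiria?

4

A few of the Guarda→Leiria routes:
Guarda→Aveiro→Leiria: 5 + 9 = 14
Guarda→Évora→Leiria: 7 + 5 = 12
Guarda→Setúbal→Leiria: 3 + 1 = 4
Guarda→Évora→Setúbal→Leiria: 7 + 2 + 1 = 10
Guarda→Leiria: 8
The minimum is 4.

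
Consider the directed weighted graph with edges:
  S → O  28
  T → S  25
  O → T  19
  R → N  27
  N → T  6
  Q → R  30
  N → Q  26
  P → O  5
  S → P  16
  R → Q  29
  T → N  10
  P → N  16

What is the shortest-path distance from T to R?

Candidate routes:
T-S-P-N-Q-R: 25 + 16 + 16 + 26 + 30 = 113
T-N-Q-R: 10 + 26 + 30 = 66
Shortest: 66.

66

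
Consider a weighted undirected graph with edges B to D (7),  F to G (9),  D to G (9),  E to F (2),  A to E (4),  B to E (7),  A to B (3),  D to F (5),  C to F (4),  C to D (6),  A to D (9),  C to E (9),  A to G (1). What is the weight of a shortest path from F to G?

7

Some routes from F to G:
F → G: 9
F → E → A → G: 2 + 4 + 1 = 7
F → D → G: 5 + 9 = 14
F → E → B → A → G: 2 + 7 + 3 + 1 = 13
Shortest: 7.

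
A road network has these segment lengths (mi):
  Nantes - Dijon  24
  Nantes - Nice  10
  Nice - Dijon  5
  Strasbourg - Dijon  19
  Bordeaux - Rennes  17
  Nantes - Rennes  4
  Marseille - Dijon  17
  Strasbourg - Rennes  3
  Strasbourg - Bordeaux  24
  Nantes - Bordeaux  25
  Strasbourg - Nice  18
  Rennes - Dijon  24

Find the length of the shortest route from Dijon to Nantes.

15

Comparing a few candidate routes:
Dijon - Nice - Nantes: 5 + 10 = 15
Dijon - Nice - Strasbourg - Rennes - Nantes: 5 + 18 + 3 + 4 = 30
Dijon - Strasbourg - Rennes - Nantes: 19 + 3 + 4 = 26
Dijon - Rennes - Nantes: 24 + 4 = 28
Dijon - Nantes: 24
The minimum is 15 mi.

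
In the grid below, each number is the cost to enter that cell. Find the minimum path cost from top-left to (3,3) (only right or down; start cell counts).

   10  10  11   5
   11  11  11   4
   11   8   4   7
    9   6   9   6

53

Best path: (0,0) → (0,1) → (0,2) → (0,3) → (1,3) → (2,3) → (3,3)
Cost: 10 + 10 + 11 + 5 + 4 + 7 + 6 = 53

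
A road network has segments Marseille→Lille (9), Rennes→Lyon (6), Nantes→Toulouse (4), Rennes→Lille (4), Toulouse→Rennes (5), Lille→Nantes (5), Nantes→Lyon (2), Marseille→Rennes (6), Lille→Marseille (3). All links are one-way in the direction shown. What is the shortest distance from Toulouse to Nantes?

14

Paths from Toulouse to Nantes:
Toulouse - Rennes - Lille - Nantes: 5 + 4 + 5 = 14
The minimum is 14 km.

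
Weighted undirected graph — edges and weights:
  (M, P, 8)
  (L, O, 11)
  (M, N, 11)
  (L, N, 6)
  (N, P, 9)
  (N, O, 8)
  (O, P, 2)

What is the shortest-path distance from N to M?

11

Candidate routes:
N -> M: 11
N -> L -> O -> P -> M: 6 + 11 + 2 + 8 = 27
N -> O -> P -> M: 8 + 2 + 8 = 18
N -> P -> M: 9 + 8 = 17
Shortest: 11.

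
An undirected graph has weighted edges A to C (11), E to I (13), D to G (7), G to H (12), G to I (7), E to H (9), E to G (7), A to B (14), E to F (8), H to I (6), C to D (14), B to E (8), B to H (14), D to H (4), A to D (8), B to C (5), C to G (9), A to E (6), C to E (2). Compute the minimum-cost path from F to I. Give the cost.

21

Comparing a few candidate routes:
F-E-G-I: 8 + 7 + 7 = 22
F-E-G-D-H-I: 8 + 7 + 7 + 4 + 6 = 32
F-E-I: 8 + 13 = 21
F-E-C-G-I: 8 + 2 + 9 + 7 = 26
F-E-H-I: 8 + 9 + 6 = 23
F-E-A-D-H-I: 8 + 6 + 8 + 4 + 6 = 32
Shortest: 21.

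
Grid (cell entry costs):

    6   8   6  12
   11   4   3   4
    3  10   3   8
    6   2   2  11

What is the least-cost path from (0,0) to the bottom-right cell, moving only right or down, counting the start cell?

37

Take r0c0 → r0c1 → r1c1 → r1c2 → r2c2 → r3c2 → r3c3 for a total of 6 + 8 + 4 + 3 + 3 + 2 + 11 = 37.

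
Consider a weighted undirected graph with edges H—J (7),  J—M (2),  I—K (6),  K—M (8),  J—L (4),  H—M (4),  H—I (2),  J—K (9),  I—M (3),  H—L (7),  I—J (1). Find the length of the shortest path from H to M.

4

Checking several routes:
H-I-J-M: 2 + 1 + 2 = 5
H-I-M: 2 + 3 = 5
H-J-M: 7 + 2 = 9
H-M: 4
The minimum is 4.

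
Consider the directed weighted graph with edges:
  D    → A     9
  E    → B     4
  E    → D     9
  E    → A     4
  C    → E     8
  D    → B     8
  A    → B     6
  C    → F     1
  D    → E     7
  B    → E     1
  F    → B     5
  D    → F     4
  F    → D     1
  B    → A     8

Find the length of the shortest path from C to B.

Comparing a few candidate routes:
C - F - D - A - B: 1 + 1 + 9 + 6 = 17
C - F - D - B: 1 + 1 + 8 = 10
C - F - B: 1 + 5 = 6
C - E - B: 8 + 4 = 12
C - F - D - E - B: 1 + 1 + 7 + 4 = 13
Best route has total 6.

6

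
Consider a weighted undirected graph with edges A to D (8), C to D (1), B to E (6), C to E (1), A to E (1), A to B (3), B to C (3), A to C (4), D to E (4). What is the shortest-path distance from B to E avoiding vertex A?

4

Paths from B to E avoiding A:
B-C-D-E: 3 + 1 + 4 = 8
B-E: 6
B-C-E: 3 + 1 = 4
Best route has total 4.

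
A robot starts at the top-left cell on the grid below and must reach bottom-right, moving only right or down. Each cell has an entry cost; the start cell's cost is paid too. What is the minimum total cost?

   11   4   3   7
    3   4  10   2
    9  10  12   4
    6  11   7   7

38

Take [0,0] [0,1] [0,2] [0,3] [1,3] [2,3] [3,3] for a total of 11 + 4 + 3 + 7 + 2 + 4 + 7 = 38.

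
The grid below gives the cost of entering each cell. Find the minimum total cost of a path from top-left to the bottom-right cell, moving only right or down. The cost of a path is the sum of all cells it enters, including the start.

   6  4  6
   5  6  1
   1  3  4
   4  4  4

Take r0c0 r1c0 r2c0 r2c1 r2c2 r3c2 for a total of 6 + 5 + 1 + 3 + 4 + 4 = 23.
(Top row then right column would cost 25.)

23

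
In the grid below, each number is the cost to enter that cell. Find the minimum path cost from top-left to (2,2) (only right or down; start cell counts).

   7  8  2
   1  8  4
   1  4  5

One optimal route is (0,0)→(1,0)→(2,0)→(2,1)→(2,2).
Its cost is 7 + 1 + 1 + 4 + 5 = 18.

18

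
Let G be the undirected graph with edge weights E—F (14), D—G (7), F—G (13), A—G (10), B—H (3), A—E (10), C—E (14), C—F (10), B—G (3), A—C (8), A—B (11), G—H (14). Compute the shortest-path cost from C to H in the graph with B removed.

32

Candidate routes:
C - F - G - H: 10 + 13 + 14 = 37
C - E - F - G - H: 14 + 14 + 13 + 14 = 55
C - A - G - H: 8 + 10 + 14 = 32
C - E - A - G - H: 14 + 10 + 10 + 14 = 48
C - A - E - F - G - H: 8 + 10 + 14 + 13 + 14 = 59
C - F - E - A - G - H: 10 + 14 + 10 + 10 + 14 = 58
The minimum is 32.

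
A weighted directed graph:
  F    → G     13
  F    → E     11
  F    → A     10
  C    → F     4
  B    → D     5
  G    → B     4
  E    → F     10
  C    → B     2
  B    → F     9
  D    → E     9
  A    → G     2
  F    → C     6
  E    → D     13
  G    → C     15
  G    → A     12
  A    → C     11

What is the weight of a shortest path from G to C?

15

A few of the G→C routes:
G→A→C: 12 + 11 = 23
G→C: 15
G→B→F→C: 4 + 9 + 6 = 19
Shortest: 15.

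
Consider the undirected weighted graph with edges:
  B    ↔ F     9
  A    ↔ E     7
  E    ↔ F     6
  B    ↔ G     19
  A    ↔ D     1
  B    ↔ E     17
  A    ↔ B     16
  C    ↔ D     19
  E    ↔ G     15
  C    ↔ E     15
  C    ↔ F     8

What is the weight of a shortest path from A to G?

22

Comparing a few candidate routes:
A -> E -> G: 7 + 15 = 22
A -> B -> E -> G: 16 + 17 + 15 = 48
A -> E -> F -> B -> G: 7 + 6 + 9 + 19 = 41
A -> B -> G: 16 + 19 = 35
A -> B -> F -> E -> G: 16 + 9 + 6 + 15 = 46
A -> E -> B -> G: 7 + 17 + 19 = 43
Best route has total 22.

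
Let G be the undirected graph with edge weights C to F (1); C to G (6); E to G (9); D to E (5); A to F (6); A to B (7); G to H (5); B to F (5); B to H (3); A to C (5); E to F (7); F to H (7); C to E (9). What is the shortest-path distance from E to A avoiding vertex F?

Candidate routes:
E - C - A: 9 + 5 = 14
E - G - C - A: 9 + 6 + 5 = 20
E - C - G - H - B - A: 9 + 6 + 5 + 3 + 7 = 30
E - G - H - B - A: 9 + 5 + 3 + 7 = 24
Best route has total 14.

14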